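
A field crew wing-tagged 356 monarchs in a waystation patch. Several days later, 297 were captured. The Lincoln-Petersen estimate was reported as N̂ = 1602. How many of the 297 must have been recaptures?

R = 66

From N = M·C/R: R = M·C / N = 356·297 / 1602 = 105732 / 1602 = 66.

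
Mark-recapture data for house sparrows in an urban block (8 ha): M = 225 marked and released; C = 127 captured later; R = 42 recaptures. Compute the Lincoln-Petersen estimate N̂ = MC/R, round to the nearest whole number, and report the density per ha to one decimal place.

density ≈ 85.0 house sparrows per ha

N̂ = 225·127/42 = 28575/42 ≈ 680.4 → 680
Density = N̂ / area = 680 / 8 = 85.0 per ha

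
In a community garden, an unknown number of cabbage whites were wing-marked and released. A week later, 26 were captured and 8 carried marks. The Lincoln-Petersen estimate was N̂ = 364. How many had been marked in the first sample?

From N = M·C/R: M = N·R / C = 364·8 / 26 = 2912 / 26 = 112.

M = 112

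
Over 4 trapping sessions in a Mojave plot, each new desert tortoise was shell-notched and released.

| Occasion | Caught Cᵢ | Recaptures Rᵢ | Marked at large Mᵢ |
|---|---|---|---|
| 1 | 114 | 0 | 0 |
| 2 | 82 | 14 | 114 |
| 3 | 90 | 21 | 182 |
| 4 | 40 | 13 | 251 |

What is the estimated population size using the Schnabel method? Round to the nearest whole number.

N ≈ 745

Σ MᵢCᵢ = 0·114 + 114·82 + 182·90 + 251·40 = 0 + 9348 + 16380 + 10040 = 35768
Σ Rᵢ = 0 + 14 + 21 + 13 = 48
N̂ = 35768 / 48 ≈ 745.2 → 745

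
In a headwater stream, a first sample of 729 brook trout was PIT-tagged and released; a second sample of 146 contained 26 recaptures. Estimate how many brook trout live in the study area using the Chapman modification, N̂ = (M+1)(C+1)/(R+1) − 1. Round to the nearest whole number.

N̂ = (729+1)(146+1)/(26+1) − 1 = 730·147/27 − 1
= 107310/27 − 1 ≈ 3974.4 − 1 ≈ 3973.4 → 3973

N ≈ 3973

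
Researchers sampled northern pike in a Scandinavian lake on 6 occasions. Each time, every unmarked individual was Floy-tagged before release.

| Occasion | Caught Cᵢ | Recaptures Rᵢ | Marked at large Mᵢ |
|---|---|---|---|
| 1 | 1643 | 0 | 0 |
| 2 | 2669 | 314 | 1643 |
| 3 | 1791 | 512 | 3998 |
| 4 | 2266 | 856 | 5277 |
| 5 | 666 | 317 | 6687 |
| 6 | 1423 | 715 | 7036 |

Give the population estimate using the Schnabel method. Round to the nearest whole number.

N ≈ 13,990

Σ MᵢCᵢ = 0·1643 + 1643·2669 + 3998·1791 + 5277·2266 + 6687·666 + 7036·1423 = 0 + 4385167 + 7160418 + 11957682 + 4453542 + 10012228 = 37969037
Σ Rᵢ = 0 + 314 + 512 + 856 + 317 + 715 = 2714
N̂ = 37969037 / 2714 ≈ 13990.1 → 13990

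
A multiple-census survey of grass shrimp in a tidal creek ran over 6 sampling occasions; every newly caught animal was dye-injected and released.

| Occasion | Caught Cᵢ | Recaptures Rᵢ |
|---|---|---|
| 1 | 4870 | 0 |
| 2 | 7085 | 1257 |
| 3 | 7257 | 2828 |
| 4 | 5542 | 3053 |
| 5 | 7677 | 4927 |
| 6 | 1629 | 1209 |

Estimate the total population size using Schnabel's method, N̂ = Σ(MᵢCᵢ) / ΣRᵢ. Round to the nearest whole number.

Marked at large before each occasion: Mᵢ = Σⱼ<ᵢ (Cⱼ − Rⱼ) → M1=0, M2=4870, M3=10698, M4=15127, M5=17616, M6=20366
Σ MᵢCᵢ = 0·4870 + 4870·7085 + 10698·7257 + 15127·5542 + 17616·7677 + 20366·1629 = 0 + 34503950 + 77635386 + 83833834 + 135238032 + 33176214 = 364387416
Σ Rᵢ = 0 + 1257 + 2828 + 3053 + 4927 + 1209 = 13274
N̂ = 364387416 / 13274 ≈ 27451.2 → 27451

N ≈ 27,451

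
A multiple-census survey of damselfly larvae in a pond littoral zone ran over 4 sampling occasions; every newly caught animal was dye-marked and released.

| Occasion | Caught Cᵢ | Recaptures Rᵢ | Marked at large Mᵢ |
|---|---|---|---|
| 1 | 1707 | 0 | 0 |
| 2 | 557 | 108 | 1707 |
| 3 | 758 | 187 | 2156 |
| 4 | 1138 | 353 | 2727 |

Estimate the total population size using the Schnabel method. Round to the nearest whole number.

N ≈ 8778

Σ MᵢCᵢ = 0·1707 + 1707·557 + 2156·758 + 2727·1138 = 0 + 950799 + 1634248 + 3103326 = 5688373
Σ Rᵢ = 0 + 108 + 187 + 353 = 648
N̂ = 5688373 / 648 ≈ 8778.4 → 8778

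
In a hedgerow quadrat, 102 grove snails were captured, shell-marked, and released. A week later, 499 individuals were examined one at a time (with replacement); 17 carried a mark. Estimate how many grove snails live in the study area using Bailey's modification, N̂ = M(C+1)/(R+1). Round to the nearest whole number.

N ≈ 2833

N̂ = 102·(499+1)/(17+1) = 102·500/18 = 51000/18 ≈ 2833.3 → 2833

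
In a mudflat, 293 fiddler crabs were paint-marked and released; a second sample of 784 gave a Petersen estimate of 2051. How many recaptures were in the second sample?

R = 112

From N = M·C/R: R = M·C / N = 293·784 / 2051 = 229712 / 2051 = 112.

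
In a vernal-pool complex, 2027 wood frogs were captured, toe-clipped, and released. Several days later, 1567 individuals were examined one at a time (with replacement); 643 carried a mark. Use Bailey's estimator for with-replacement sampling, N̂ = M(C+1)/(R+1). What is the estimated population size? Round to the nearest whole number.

N̂ = 2027·(1567+1)/(643+1) = 2027·1568/644 = 3178336/644 ≈ 4935.3 → 4935

N ≈ 4935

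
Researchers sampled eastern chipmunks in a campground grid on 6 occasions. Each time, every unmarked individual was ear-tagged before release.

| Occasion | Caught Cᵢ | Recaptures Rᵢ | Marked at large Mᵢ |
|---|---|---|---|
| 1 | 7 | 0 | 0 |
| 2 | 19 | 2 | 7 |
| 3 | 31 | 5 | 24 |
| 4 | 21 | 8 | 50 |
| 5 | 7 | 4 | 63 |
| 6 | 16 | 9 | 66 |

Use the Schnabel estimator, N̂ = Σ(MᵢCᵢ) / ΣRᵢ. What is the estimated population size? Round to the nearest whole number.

Σ MᵢCᵢ = 0·7 + 7·19 + 24·31 + 50·21 + 63·7 + 66·16 = 0 + 133 + 744 + 1050 + 441 + 1056 = 3424
Σ Rᵢ = 0 + 2 + 5 + 8 + 4 + 9 = 28
N̂ = 3424 / 28 ≈ 122.3 → 122

N ≈ 122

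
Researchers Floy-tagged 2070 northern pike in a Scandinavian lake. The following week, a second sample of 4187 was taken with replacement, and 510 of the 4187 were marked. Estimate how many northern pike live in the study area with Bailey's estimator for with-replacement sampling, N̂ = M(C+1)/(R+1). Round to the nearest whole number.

N̂ = 2070·(4187+1)/(510+1) = 2070·4188/511 = 8669160/511 ≈ 16965.1 → 16965

N ≈ 16,965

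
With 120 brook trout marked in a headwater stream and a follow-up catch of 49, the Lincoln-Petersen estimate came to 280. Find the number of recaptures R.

From N = M·C/R: R = M·C / N = 120·49 / 280 = 5880 / 280 = 21.

R = 21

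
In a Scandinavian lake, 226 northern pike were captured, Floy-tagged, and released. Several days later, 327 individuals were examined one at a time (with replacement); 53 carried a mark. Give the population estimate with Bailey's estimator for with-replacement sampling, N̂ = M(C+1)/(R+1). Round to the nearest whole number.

N ≈ 1373

N̂ = 226·(327+1)/(53+1) = 226·328/54 = 74128/54 ≈ 1372.7 → 1373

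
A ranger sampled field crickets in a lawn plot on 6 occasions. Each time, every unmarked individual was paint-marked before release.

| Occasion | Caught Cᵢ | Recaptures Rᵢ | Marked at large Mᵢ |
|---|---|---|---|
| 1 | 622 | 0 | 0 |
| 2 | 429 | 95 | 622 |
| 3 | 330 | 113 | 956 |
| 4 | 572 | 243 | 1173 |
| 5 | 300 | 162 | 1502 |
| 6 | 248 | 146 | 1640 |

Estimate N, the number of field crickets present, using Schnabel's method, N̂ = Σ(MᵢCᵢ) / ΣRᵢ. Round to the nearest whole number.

N ≈ 2781

Σ MᵢCᵢ = 0·622 + 622·429 + 956·330 + 1173·572 + 1502·300 + 1640·248 = 0 + 266838 + 315480 + 670956 + 450600 + 406720 = 2110594
Σ Rᵢ = 0 + 95 + 113 + 243 + 162 + 146 = 759
N̂ = 2110594 / 759 ≈ 2780.8 → 2781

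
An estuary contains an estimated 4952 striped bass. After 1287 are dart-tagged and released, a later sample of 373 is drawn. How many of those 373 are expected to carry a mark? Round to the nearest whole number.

The marked fraction of the population is 1287/4952, so in a sample of 373 expect C·(M/N) marked.
E[R] = 1287 × 373 / 4952 = 480051 / 4952 ≈ 96.9 → 97

expected recaptures ≈ 97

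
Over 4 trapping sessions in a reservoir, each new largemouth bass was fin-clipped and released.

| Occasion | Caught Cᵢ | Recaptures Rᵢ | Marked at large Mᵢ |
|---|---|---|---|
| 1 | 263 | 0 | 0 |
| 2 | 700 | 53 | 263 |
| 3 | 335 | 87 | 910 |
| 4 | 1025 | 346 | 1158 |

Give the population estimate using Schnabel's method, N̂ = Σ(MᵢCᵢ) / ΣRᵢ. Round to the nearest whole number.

Σ MᵢCᵢ = 0·263 + 263·700 + 910·335 + 1158·1025 = 0 + 184100 + 304850 + 1186950 = 1675900
Σ Rᵢ = 0 + 53 + 87 + 346 = 486
N̂ = 1675900 / 486 ≈ 3448.4 → 3448

N ≈ 3448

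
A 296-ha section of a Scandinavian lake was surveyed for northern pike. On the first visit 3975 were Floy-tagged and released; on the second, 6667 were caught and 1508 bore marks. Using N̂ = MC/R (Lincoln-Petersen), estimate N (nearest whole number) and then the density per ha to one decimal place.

N̂ = 3975·6667/1508 = 26501325/1508 ≈ 17573.8 → 17574
Density = N̂ / area = 17574 / 296 ≈ 59.37 → 59.4 per ha

density ≈ 59.4 northern pike per ha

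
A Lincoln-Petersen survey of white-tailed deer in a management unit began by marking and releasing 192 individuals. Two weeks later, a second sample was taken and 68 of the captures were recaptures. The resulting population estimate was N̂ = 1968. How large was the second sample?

From N = M·C/R: C = N·R / M = 1968·68 / 192 = 133824 / 192 = 697.

C = 697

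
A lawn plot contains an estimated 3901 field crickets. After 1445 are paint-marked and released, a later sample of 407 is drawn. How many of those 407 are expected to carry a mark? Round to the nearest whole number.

expected recaptures ≈ 151

Expected recaptures E[R] = M·C / N.
E[R] = 1445 × 407 / 3901 = 588115 / 3901 ≈ 150.8 → 151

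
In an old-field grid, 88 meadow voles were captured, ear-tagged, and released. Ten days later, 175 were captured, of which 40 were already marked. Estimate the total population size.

If marked individuals mix randomly, R/C ≈ M/N, giving N ≈ M·C/R.
N = (88 × 175) / 40 = 15400 / 40 = 385

N = 385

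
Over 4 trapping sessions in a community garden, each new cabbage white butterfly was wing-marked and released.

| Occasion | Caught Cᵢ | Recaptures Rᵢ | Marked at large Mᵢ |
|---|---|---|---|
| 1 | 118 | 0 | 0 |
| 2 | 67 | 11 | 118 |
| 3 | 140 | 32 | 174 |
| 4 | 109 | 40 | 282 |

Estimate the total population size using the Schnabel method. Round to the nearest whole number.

N ≈ 759

Σ MᵢCᵢ = 0·118 + 118·67 + 174·140 + 282·109 = 0 + 7906 + 24360 + 30738 = 63004
Σ Rᵢ = 0 + 11 + 32 + 40 = 83
N̂ = 63004 / 83 ≈ 759.1 → 759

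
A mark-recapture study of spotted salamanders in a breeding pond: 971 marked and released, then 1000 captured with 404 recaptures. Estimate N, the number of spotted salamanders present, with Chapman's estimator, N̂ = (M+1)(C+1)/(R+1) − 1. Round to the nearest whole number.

N̂ = (971+1)(1000+1)/(404+1) − 1 = 972·1001/405 − 1
= 972972/405 − 1 ≈ 2402.4 − 1 ≈ 2401.4 → 2401

N ≈ 2401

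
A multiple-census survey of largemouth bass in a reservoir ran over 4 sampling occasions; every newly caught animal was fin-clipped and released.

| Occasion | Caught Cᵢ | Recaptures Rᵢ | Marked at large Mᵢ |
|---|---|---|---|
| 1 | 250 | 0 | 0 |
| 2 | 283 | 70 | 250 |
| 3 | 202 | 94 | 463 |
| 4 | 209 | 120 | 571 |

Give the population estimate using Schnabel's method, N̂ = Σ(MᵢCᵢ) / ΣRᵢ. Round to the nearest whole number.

N ≈ 999

Σ MᵢCᵢ = 0·250 + 250·283 + 463·202 + 571·209 = 0 + 70750 + 93526 + 119339 = 283615
Σ Rᵢ = 0 + 70 + 94 + 120 = 284
N̂ = 283615 / 284 ≈ 998.6 → 999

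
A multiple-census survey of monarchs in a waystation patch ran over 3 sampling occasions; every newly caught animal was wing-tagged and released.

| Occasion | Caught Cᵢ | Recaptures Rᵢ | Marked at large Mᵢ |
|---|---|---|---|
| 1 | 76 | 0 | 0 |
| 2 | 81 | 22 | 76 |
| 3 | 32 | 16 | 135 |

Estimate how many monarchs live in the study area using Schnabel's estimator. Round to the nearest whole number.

Σ MᵢCᵢ = 0·76 + 76·81 + 135·32 = 0 + 6156 + 4320 = 10476
Σ Rᵢ = 0 + 22 + 16 = 38
N̂ = 10476 / 38 ≈ 275.7 → 276

N ≈ 276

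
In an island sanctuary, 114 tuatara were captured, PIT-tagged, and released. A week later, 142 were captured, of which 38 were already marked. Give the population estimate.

N = 426

N = (114 × 142) / 38 = 16188 / 38 = 426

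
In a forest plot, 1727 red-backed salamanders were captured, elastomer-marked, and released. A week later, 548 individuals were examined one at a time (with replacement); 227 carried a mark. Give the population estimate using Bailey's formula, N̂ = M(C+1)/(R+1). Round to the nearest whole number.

N ≈ 4158

N̂ = 1727·(548+1)/(227+1) = 1727·549/228 = 948123/228 ≈ 4158.4 → 4158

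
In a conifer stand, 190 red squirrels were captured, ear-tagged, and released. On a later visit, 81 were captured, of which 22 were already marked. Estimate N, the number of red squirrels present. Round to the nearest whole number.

N = (190 × 81) / 22 = 15390 / 22 ≈ 699.5 → 700

N ≈ 700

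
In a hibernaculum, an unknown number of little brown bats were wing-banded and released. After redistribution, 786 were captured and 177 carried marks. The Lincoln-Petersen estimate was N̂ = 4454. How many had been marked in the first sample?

From N = M·C/R: M = N·R / C = 4454·177 / 786 = 788358 / 786 = 1003.

M = 1003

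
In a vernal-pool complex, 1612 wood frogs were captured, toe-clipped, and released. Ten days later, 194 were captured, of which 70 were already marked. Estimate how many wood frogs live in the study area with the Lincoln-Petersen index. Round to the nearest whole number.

The marked fraction in the recapture sample should equal the marked fraction in the population: 70/194 = 1612/N.
N = (1612 × 194) / 70 = 312728 / 70 ≈ 4467.5 → 4468

N ≈ 4468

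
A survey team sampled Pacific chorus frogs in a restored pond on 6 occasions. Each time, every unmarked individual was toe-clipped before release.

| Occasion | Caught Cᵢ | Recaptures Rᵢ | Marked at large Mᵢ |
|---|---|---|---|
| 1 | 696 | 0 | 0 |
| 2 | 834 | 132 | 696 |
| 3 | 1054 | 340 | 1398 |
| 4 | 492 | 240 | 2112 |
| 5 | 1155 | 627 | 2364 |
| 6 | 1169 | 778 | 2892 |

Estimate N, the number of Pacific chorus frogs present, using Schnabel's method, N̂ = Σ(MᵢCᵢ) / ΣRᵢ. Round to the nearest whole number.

Σ MᵢCᵢ = 0·696 + 696·834 + 1398·1054 + 2112·492 + 2364·1155 + 2892·1169 = 0 + 580464 + 1473492 + 1039104 + 2730420 + 3380748 = 9204228
Σ Rᵢ = 0 + 132 + 340 + 240 + 627 + 778 = 2117
N̂ = 9204228 / 2117 ≈ 4347.8 → 4348

N ≈ 4348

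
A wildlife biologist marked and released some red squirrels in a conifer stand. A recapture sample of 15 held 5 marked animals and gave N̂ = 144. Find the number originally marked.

M = 48

From N = M·C/R: M = N·R / C = 144·5 / 15 = 720 / 15 = 48.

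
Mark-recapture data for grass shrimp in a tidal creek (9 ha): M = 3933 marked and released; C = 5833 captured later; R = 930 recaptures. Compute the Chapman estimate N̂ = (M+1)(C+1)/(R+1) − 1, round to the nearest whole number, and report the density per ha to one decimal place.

N̂ = 3934·5834/931 − 1 = 22950956/931 − 1 ≈ 24650.9 → 24651
Density = N̂ / area = 24651 / 9 = 2739.0 per ha

density ≈ 2739.0 grass shrimp per ha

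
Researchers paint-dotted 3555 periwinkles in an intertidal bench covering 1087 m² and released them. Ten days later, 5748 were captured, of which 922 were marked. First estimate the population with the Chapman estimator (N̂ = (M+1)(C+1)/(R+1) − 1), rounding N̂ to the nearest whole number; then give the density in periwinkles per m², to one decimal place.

N̂ = 3556·5749/923 − 1 = 20443444/923 − 1 ≈ 22147.9 → 22148
Density = N̂ / area = 22148 / 1087 ≈ 20.38 → 20.4 per m²

density ≈ 20.4 periwinkles per m²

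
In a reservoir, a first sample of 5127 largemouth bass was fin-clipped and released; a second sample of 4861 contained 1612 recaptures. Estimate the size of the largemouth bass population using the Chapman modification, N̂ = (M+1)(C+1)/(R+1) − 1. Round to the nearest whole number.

N ≈ 15,456

N̂ = (5127+1)(4861+1)/(1612+1) − 1 = 5128·4862/1613 − 1
= 24932336/1613 − 1 ≈ 15457.1 − 1 ≈ 15456.1 → 15456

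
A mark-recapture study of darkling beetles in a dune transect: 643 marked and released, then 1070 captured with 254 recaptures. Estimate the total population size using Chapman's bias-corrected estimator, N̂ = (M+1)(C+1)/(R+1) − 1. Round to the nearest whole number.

N ≈ 2704

N̂ = (643+1)(1070+1)/(254+1) − 1 = 644·1071/255 − 1
= 689724/255 − 1 ≈ 2704.8 − 1 ≈ 2703.8 → 2704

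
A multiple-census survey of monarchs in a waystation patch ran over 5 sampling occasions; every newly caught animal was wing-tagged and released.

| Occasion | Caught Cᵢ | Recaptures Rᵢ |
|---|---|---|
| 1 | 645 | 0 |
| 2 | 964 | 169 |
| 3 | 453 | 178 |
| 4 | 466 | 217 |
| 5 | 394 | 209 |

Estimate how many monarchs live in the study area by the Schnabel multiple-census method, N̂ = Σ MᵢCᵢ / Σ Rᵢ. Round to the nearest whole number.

Marked at large before each occasion: Mᵢ = Σⱼ<ᵢ (Cⱼ − Rⱼ) → M1=0, M2=645, M3=1440, M4=1715, M5=1964
Σ MᵢCᵢ = 0·645 + 645·964 + 1440·453 + 1715·466 + 1964·394 = 0 + 621780 + 652320 + 799190 + 773816 = 2847106
Σ Rᵢ = 0 + 169 + 178 + 217 + 209 = 773
N̂ = 2847106 / 773 ≈ 3683.2 → 3683

N ≈ 3683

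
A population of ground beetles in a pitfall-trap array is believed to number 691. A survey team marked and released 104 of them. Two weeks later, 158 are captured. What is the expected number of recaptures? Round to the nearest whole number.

expected recaptures ≈ 24

The marked fraction of the population is 104/691, so in a sample of 158 expect C·(M/N) marked.
E[R] = 104 × 158 / 691 = 16432 / 691 ≈ 23.8 → 24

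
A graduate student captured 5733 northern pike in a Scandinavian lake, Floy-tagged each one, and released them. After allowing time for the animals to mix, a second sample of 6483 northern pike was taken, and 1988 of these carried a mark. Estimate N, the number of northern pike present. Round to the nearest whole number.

N ≈ 18,696

N = (5733 × 6483) / 1988 = 37167039 / 1988 ≈ 18695.7 → 18696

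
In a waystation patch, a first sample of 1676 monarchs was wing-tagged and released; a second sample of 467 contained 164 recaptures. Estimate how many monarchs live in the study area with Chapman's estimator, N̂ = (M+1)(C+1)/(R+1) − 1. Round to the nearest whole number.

N̂ = (1676+1)(467+1)/(164+1) − 1 = 1677·468/165 − 1
= 784836/165 − 1 ≈ 4756.6 − 1 ≈ 4755.6 → 4756

N ≈ 4756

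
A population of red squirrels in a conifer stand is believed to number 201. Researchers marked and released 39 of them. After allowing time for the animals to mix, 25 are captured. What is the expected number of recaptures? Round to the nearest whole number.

Expected recaptures E[R] = M·C / N.
E[R] = 39 × 25 / 201 = 975 / 201 ≈ 4.9 → 5

expected recaptures ≈ 5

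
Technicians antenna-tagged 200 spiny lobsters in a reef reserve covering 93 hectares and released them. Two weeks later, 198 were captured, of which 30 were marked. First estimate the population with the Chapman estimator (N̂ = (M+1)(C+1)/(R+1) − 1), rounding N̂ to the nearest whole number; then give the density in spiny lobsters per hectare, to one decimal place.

N̂ = 201·199/31 − 1 = 39999/31 − 1 ≈ 1289.3 → 1289
Density = N̂ / area = 1289 / 93 ≈ 13.86 → 13.9 per hectare

density ≈ 13.9 spiny lobsters per hectare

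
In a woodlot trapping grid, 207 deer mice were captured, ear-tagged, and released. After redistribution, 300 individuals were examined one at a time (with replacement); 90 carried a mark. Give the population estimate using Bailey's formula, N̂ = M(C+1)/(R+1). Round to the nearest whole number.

N ≈ 685

N̂ = 207·(300+1)/(90+1) = 207·301/91 = 62307/91 ≈ 684.7 → 685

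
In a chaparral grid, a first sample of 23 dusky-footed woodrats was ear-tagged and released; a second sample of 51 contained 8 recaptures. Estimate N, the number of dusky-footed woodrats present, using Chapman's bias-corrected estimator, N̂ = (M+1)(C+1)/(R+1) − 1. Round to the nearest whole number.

N ≈ 138

N̂ = (23+1)(51+1)/(8+1) − 1 = 24·52/9 − 1
= 1248/9 − 1 ≈ 138.7 − 1 ≈ 137.7 → 138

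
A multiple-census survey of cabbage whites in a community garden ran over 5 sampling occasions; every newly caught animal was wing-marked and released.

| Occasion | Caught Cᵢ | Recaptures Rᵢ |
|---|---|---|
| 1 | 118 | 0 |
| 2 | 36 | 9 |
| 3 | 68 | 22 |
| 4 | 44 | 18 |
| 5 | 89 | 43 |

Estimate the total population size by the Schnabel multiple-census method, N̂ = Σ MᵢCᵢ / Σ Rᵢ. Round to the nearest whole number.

N ≈ 455

Marked at large before each occasion: Mᵢ = Σⱼ<ᵢ (Cⱼ − Rⱼ) → M1=0, M2=118, M3=145, M4=191, M5=217
Σ MᵢCᵢ = 0·118 + 118·36 + 145·68 + 191·44 + 217·89 = 0 + 4248 + 9860 + 8404 + 19313 = 41825
Σ Rᵢ = 0 + 9 + 22 + 18 + 43 = 92
N̂ = 41825 / 92 ≈ 454.6 → 455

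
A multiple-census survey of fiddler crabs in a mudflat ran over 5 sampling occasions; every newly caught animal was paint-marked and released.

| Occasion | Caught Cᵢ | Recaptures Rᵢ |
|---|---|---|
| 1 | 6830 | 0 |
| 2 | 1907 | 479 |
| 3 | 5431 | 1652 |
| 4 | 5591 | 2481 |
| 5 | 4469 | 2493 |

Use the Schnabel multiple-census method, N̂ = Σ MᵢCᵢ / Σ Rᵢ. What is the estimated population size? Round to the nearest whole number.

Marked at large before each occasion: Mᵢ = Σⱼ<ᵢ (Cⱼ − Rⱼ) → M1=0, M2=6830, M3=8258, M4=12037, M5=15147
Σ MᵢCᵢ = 0·6830 + 6830·1907 + 8258·5431 + 12037·5591 + 15147·4469 = 0 + 13024810 + 44849198 + 67298867 + 67691943 = 192864818
Σ Rᵢ = 0 + 479 + 1652 + 2481 + 2493 = 7105
N̂ = 192864818 / 7105 ≈ 27144.9 → 27145

N ≈ 27,145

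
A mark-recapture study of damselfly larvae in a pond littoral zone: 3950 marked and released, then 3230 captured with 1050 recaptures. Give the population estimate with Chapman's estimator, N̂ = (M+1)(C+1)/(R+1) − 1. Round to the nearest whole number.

N ≈ 12,145

N̂ = (3950+1)(3230+1)/(1050+1) − 1 = 3951·3231/1051 − 1
= 12765681/1051 − 1 ≈ 12146.2 − 1 ≈ 12145.2 → 12145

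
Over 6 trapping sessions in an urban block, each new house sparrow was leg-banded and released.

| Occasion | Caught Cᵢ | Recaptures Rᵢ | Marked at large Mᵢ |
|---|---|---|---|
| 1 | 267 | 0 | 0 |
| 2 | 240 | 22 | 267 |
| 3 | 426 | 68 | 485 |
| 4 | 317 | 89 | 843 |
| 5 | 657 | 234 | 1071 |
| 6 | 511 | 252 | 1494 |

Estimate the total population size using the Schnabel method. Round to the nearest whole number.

N ≈ 3015

Σ MᵢCᵢ = 0·267 + 267·240 + 485·426 + 843·317 + 1071·657 + 1494·511 = 0 + 64080 + 206610 + 267231 + 703647 + 763434 = 2005002
Σ Rᵢ = 0 + 22 + 68 + 89 + 234 + 252 = 665
N̂ = 2005002 / 665 ≈ 3015.0 → 3015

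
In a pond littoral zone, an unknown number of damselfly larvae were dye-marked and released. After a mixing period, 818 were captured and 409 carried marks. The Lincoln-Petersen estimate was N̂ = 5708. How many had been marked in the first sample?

From N = M·C/R: M = N·R / C = 5708·409 / 818 = 2334572 / 818 = 2854.

M = 2854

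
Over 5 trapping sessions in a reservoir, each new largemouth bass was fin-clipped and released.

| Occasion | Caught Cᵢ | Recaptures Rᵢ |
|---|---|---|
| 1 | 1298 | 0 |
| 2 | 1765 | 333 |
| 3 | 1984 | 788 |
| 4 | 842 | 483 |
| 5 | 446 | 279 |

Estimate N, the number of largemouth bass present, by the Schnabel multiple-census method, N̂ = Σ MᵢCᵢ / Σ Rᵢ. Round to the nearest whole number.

Marked at large before each occasion: Mᵢ = Σⱼ<ᵢ (Cⱼ − Rⱼ) → M1=0, M2=1298, M3=2730, M4=3926, M5=4285
Σ MᵢCᵢ = 0·1298 + 1298·1765 + 2730·1984 + 3926·842 + 4285·446 = 0 + 2290970 + 5416320 + 3305692 + 1911110 = 12924092
Σ Rᵢ = 0 + 333 + 788 + 483 + 279 = 1883
N̂ = 12924092 / 1883 ≈ 6863.6 → 6864

N ≈ 6864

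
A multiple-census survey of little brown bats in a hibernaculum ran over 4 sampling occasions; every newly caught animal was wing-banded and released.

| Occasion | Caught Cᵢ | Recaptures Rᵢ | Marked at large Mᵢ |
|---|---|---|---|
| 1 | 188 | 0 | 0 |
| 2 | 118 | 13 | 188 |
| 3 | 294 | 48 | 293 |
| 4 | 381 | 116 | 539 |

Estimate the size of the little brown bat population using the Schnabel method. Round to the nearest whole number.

N ≈ 1772

Σ MᵢCᵢ = 0·188 + 188·118 + 293·294 + 539·381 = 0 + 22184 + 86142 + 205359 = 313685
Σ Rᵢ = 0 + 13 + 48 + 116 = 177
N̂ = 313685 / 177 ≈ 1772.2 → 1772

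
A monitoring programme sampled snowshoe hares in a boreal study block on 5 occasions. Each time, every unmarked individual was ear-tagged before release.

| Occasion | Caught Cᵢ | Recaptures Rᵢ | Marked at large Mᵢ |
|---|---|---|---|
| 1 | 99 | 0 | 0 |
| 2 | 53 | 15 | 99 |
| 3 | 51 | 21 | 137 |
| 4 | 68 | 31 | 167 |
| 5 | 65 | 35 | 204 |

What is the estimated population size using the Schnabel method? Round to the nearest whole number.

Σ MᵢCᵢ = 0·99 + 99·53 + 137·51 + 167·68 + 204·65 = 0 + 5247 + 6987 + 11356 + 13260 = 36850
Σ Rᵢ = 0 + 15 + 21 + 31 + 35 = 102
N̂ = 36850 / 102 ≈ 361.3 → 361

N ≈ 361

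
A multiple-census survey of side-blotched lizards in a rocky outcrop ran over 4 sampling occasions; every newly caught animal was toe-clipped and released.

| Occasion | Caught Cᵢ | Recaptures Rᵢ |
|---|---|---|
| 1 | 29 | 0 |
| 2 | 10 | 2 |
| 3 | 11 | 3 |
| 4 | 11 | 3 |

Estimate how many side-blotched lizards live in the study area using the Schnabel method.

N = 149

Marked at large before each occasion: Mᵢ = Σⱼ<ᵢ (Cⱼ − Rⱼ) → M1=0, M2=29, M3=37, M4=45
Σ MᵢCᵢ = 0·29 + 29·10 + 37·11 + 45·11 = 0 + 290 + 407 + 495 = 1192
Σ Rᵢ = 0 + 2 + 3 + 3 = 8
N̂ = 1192 / 8 = 149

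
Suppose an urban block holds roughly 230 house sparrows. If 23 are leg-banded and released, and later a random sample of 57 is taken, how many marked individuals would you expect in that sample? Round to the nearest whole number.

expected recaptures ≈ 6

Expected recaptures E[R] = M·C / N.
E[R] = 23 × 57 / 230 = 1311 / 230 ≈ 5.7 → 6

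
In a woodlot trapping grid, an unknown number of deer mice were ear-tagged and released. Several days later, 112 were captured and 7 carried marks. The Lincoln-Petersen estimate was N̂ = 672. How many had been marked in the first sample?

From N = M·C/R: M = N·R / C = 672·7 / 112 = 4704 / 112 = 42.

M = 42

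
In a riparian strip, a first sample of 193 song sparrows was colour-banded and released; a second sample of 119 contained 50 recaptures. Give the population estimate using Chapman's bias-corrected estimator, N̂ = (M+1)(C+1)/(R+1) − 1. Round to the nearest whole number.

N̂ = (193+1)(119+1)/(50+1) − 1 = 194·120/51 − 1
= 23280/51 − 1 ≈ 456.47 − 1 ≈ 455.47 → 455

N ≈ 455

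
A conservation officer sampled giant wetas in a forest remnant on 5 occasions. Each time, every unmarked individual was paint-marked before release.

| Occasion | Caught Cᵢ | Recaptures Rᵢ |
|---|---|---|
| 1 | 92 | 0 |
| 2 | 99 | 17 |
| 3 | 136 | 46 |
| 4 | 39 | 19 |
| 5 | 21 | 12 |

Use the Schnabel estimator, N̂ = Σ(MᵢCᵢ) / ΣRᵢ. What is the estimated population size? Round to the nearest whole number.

Marked at large before each occasion: Mᵢ = Σⱼ<ᵢ (Cⱼ − Rⱼ) → M1=0, M2=92, M3=174, M4=264, M5=284
Σ MᵢCᵢ = 0·92 + 92·99 + 174·136 + 264·39 + 284·21 = 0 + 9108 + 23664 + 10296 + 5964 = 49032
Σ Rᵢ = 0 + 17 + 46 + 19 + 12 = 94
N̂ = 49032 / 94 ≈ 521.6 → 522

N ≈ 522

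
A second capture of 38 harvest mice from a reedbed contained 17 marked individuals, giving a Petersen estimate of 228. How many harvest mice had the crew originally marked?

M = 102

From N = M·C/R: M = N·R / C = 228·17 / 38 = 3876 / 38 = 102.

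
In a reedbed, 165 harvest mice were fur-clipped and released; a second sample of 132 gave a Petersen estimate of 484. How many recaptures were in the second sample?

R = 45

From N = M·C/R: R = M·C / N = 165·132 / 484 = 21780 / 484 = 45.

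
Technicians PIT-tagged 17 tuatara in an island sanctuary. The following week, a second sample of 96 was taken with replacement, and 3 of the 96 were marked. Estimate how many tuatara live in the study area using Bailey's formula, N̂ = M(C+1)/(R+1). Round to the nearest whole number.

N ≈ 412

N̂ = 17·(96+1)/(3+1) = 17·97/4 = 1649/4 ≈ 412.2 → 412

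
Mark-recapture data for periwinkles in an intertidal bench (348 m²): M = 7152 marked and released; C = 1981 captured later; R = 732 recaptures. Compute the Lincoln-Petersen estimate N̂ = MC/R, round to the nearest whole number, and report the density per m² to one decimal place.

density ≈ 55.6 periwinkles per m²

N̂ = 7152·1981/732 = 14168112/732 ≈ 19355.3 → 19355
Density = N̂ / area = 19355 / 348 ≈ 55.62 → 55.6 per m²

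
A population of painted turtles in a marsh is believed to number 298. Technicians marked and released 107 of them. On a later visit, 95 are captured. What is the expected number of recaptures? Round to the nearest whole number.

expected recaptures ≈ 34

The marked fraction of the population is 107/298, so in a sample of 95 expect C·(M/N) marked.
E[R] = 107 × 95 / 298 = 10165 / 298 ≈ 34.1 → 34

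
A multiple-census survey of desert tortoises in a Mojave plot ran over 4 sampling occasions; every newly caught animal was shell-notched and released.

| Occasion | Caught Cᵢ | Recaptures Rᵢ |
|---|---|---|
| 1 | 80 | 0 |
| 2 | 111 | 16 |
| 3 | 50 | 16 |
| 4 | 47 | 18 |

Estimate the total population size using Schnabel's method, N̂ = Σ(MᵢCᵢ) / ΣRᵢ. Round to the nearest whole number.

N ≈ 549

Marked at large before each occasion: Mᵢ = Σⱼ<ᵢ (Cⱼ − Rⱼ) → M1=0, M2=80, M3=175, M4=209
Σ MᵢCᵢ = 0·80 + 80·111 + 175·50 + 209·47 = 0 + 8880 + 8750 + 9823 = 27453
Σ Rᵢ = 0 + 16 + 16 + 18 = 50
N̂ = 27453 / 50 ≈ 549.1 → 549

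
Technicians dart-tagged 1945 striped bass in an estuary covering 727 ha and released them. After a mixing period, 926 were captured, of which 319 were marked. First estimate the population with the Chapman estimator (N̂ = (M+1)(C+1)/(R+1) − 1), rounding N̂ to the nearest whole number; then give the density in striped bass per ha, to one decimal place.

density ≈ 7.8 striped bass per ha

N̂ = 1946·927/320 − 1 = 1803942/320 − 1 ≈ 5636.3 → 5636
Density = N̂ / area = 5636 / 727 ≈ 7.75 → 7.8 per ha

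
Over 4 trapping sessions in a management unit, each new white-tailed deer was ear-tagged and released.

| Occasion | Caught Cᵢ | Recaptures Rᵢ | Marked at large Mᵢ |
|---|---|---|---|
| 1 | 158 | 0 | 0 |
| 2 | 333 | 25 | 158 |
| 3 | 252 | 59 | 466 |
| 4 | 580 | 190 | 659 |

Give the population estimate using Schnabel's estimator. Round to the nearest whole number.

Σ MᵢCᵢ = 0·158 + 158·333 + 466·252 + 659·580 = 0 + 52614 + 117432 + 382220 = 552266
Σ Rᵢ = 0 + 25 + 59 + 190 = 274
N̂ = 552266 / 274 ≈ 2015.6 → 2016

N ≈ 2016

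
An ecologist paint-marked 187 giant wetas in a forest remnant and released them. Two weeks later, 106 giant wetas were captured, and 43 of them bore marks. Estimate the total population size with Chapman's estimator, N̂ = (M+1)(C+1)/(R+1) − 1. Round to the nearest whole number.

N ≈ 456

N̂ = (187+1)(106+1)/(43+1) − 1 = 188·107/44 − 1
= 20116/44 − 1 ≈ 457.2 − 1 ≈ 456.2 → 456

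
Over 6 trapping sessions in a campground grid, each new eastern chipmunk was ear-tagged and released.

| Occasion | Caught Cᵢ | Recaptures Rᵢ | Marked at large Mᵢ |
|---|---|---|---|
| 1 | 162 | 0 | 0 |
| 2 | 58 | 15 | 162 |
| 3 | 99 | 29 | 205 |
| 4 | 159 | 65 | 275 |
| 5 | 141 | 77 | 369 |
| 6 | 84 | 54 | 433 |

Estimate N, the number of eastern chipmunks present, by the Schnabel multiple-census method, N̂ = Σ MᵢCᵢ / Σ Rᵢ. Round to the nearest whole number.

N ≈ 674

Σ MᵢCᵢ = 0·162 + 162·58 + 205·99 + 275·159 + 369·141 + 433·84 = 0 + 9396 + 20295 + 43725 + 52029 + 36372 = 161817
Σ Rᵢ = 0 + 15 + 29 + 65 + 77 + 54 = 240
N̂ = 161817 / 240 ≈ 674.2 → 674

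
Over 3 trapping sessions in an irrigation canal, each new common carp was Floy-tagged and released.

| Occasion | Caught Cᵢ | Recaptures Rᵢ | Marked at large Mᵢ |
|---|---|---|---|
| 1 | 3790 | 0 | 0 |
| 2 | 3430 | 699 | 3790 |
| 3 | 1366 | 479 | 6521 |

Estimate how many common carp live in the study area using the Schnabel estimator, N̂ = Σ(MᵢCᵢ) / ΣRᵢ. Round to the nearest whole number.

Σ MᵢCᵢ = 0·3790 + 3790·3430 + 6521·1366 = 0 + 12999700 + 8907686 = 21907386
Σ Rᵢ = 0 + 699 + 479 = 1178
N̂ = 21907386 / 1178 ≈ 18597.1 → 18597

N ≈ 18,597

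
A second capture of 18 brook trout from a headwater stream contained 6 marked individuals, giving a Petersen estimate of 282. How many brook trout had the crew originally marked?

From N = M·C/R: M = N·R / C = 282·6 / 18 = 1692 / 18 = 94.

M = 94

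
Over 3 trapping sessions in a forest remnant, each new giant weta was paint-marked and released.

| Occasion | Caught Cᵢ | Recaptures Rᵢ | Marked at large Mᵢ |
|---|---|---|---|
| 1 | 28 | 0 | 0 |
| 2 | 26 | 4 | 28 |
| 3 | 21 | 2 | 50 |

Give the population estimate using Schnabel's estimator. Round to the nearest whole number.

N ≈ 296

Σ MᵢCᵢ = 0·28 + 28·26 + 50·21 = 0 + 728 + 1050 = 1778
Σ Rᵢ = 0 + 4 + 2 = 6
N̂ = 1778 / 6 ≈ 296.3 → 296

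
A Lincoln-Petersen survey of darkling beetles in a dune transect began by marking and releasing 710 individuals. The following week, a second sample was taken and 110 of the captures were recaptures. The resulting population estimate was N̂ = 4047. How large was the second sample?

C = 627

From N = M·C/R: C = N·R / M = 4047·110 / 710 = 445170 / 710 = 627.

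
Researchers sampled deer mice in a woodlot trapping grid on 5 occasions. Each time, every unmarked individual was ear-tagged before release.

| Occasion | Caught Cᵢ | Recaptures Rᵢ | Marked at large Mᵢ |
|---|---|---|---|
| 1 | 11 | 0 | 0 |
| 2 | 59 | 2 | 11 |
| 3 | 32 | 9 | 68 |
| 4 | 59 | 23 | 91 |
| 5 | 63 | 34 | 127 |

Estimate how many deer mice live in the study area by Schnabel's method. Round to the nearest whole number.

N ≈ 238

Σ MᵢCᵢ = 0·11 + 11·59 + 68·32 + 91·59 + 127·63 = 0 + 649 + 2176 + 5369 + 8001 = 16195
Σ Rᵢ = 0 + 2 + 9 + 23 + 34 = 68
N̂ = 16195 / 68 ≈ 238.2 → 238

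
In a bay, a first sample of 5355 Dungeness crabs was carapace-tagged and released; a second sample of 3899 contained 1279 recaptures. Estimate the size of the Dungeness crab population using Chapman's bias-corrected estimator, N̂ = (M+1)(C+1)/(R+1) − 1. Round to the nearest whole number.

N̂ = (5355+1)(3899+1)/(1279+1) − 1 = 5356·3900/1280 − 1
= 20888400/1280 − 1 ≈ 16319.1 − 1 ≈ 16318.1 → 16318

N ≈ 16,318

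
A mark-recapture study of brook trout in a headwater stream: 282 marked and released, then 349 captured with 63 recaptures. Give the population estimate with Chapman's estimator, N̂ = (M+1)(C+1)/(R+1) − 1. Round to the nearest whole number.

N ≈ 1547

N̂ = (282+1)(349+1)/(63+1) − 1 = 283·350/64 − 1
= 99050/64 − 1 ≈ 1547.7 − 1 ≈ 1546.7 → 1547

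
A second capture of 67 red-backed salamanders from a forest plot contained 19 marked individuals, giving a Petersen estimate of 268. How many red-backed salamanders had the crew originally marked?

M = 76

From N = M·C/R: M = N·R / C = 268·19 / 67 = 5092 / 67 = 76.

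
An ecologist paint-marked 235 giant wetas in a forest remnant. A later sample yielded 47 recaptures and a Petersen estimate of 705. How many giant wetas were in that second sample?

From N = M·C/R: C = N·R / M = 705·47 / 235 = 33135 / 235 = 141.

C = 141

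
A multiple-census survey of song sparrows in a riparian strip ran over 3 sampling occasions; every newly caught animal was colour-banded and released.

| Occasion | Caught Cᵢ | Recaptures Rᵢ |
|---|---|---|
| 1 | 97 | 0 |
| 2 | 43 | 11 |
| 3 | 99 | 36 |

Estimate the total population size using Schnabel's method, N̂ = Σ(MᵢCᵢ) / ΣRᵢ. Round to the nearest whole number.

N ≈ 360

Marked at large before each occasion: Mᵢ = Σⱼ<ᵢ (Cⱼ − Rⱼ) → M1=0, M2=97, M3=129
Σ MᵢCᵢ = 0·97 + 97·43 + 129·99 = 0 + 4171 + 12771 = 16942
Σ Rᵢ = 0 + 11 + 36 = 47
N̂ = 16942 / 47 ≈ 360.47 → 360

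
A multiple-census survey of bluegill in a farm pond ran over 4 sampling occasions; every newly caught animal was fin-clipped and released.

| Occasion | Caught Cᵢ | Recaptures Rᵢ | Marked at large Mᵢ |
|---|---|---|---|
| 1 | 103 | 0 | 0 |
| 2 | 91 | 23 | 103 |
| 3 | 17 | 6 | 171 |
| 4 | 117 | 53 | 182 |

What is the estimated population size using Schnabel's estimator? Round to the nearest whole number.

N ≈ 409

Σ MᵢCᵢ = 0·103 + 103·91 + 171·17 + 182·117 = 0 + 9373 + 2907 + 21294 = 33574
Σ Rᵢ = 0 + 23 + 6 + 53 = 82
N̂ = 33574 / 82 ≈ 409.4 → 409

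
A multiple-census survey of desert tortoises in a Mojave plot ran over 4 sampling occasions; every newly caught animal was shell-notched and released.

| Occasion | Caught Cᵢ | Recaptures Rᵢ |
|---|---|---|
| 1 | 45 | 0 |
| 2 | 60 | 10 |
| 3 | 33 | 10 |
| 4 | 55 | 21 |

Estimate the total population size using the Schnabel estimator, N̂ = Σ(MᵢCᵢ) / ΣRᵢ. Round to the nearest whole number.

N ≈ 301

Marked at large before each occasion: Mᵢ = Σⱼ<ᵢ (Cⱼ − Rⱼ) → M1=0, M2=45, M3=95, M4=118
Σ MᵢCᵢ = 0·45 + 45·60 + 95·33 + 118·55 = 0 + 2700 + 3135 + 6490 = 12325
Σ Rᵢ = 0 + 10 + 10 + 21 = 41
N̂ = 12325 / 41 ≈ 300.6 → 301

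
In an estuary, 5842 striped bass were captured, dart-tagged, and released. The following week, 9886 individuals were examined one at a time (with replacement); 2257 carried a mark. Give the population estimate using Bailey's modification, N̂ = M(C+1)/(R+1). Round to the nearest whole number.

N̂ = 5842·(9886+1)/(2257+1) = 5842·9887/2258 = 57759854/2258 ≈ 25580.1 → 25580

N ≈ 25,580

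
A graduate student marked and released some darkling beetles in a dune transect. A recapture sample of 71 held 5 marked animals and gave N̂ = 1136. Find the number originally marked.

M = 80

From N = M·C/R: M = N·R / C = 1136·5 / 71 = 5680 / 71 = 80.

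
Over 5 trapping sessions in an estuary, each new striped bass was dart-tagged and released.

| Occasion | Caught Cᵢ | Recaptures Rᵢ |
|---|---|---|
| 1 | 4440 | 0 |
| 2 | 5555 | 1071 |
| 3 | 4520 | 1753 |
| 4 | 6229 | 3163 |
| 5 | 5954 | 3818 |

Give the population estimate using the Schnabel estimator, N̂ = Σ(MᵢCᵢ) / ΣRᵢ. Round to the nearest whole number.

Marked at large before each occasion: Mᵢ = Σⱼ<ᵢ (Cⱼ − Rⱼ) → M1=0, M2=4440, M3=8924, M4=11691, M5=14757
Σ MᵢCᵢ = 0·4440 + 4440·5555 + 8924·4520 + 11691·6229 + 14757·5954 = 0 + 24664200 + 40336480 + 72823239 + 87863178 = 225687097
Σ Rᵢ = 0 + 1071 + 1753 + 3163 + 3818 = 9805
N̂ = 225687097 / 9805 ≈ 23017.6 → 23018

N ≈ 23,018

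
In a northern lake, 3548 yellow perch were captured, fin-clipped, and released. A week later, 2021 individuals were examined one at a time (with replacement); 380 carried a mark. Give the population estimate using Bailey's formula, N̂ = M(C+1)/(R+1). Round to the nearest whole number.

N ≈ 18,830

N̂ = 3548·(2021+1)/(380+1) = 3548·2022/381 = 7174056/381 ≈ 18829.5 → 18830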